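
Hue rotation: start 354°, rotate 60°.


New hue = (H + rotation) mod 360
New hue = (354 + 60) mod 360
= 414 mod 360
= 54°


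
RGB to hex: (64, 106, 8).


R = 64 → 40 (hex)
G = 106 → 6A (hex)
B = 8 → 08 (hex)
Hex = #406A08


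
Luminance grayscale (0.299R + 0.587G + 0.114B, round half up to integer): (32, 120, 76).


Gray = 0.299×R + 0.587×G + 0.114×B
Gray = 0.299×32 + 0.587×120 + 0.114×76
Gray = 9.568 + 70.440 + 8.664
Gray = 88.672 → round half up → 89
Gray = 89


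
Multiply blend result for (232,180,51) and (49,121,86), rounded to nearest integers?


Multiply: C = A×B/255, rounded to nearest integer
R: 232×49/255 = 11368/255 ≈ 44.580 → 45
G: 180×121/255 = 21780/255 ≈ 85.412 → 85
B: 51×86/255 = 4386/255 ≈ 17.200 → 17
= RGB(45, 85, 17)


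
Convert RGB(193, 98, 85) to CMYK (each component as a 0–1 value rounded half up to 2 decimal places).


R'=193/255≈0.7569, G'=98/255≈0.3843, B'=85/255≈0.3333
K = 1 - max(R',G',B') = 1 - 193/255 = 62/255 = 0.24313… → 0.24
(1-R'-K)/(1-K) simplifies to (max-R)/max with max = 193:
C = (193-193)/193 = 0/193 = 0 → 0.00
M = (193-98)/193 = 95/193 = 0.49222… → 0.49
Y = (193-85)/193 = 108/193 = 0.55958… → 0.56
= CMYK(0.00, 0.49, 0.56, 0.24)


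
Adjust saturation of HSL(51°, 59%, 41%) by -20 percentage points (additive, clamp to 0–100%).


Original S = 59%
Adjustment = -20 percentage points
New S = 59 + (-20) = 39
Clamp to [0, 100] → 39
= HSL(51°, 39%, 41%)


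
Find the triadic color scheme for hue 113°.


Triadic: equally spaced at 120° intervals
H1 = 113°
H2 = (113 + 120) mod 360 = 233°
H3 = (113 + 240) mod 360 = 353°
Triadic = 113°, 233°, 353°


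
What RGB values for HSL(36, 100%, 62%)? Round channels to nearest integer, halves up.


H=36°, S=1.00, L=0.62
C = (1-|2L-1|)×S = (1-|0.24|)×1.00 = 0.76
H' = H/60 = 36/60 ≈ 0.6000; X = C×(1-|H' mod 2 - 1|) = 0.456
m = L - C/2 = 0.62 - 0.38 = 0.24
Sector ⌊H'⌋ = 0 → (R',G',B') = (0.76, 0.456, 0.0)
RGB = ((R'+m)×255, (G'+m)×255, (B'+m)×255) = (255.0, 177.48, 61.2)
Round half up → RGB(255, 177, 61)


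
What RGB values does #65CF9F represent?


65 → 101 (R)
CF → 207 (G)
9F → 159 (B)
= RGB(101, 207, 159)


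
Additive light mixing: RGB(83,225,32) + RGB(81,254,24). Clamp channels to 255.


Additive: each channel = min(255, C₁+C₂)
R: 83+81 = 164 → 164
G: 225+254 = 479 → 255
B: 32+24 = 56 → 56
= RGB(164, 255, 56)


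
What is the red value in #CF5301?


Color: #CF5301
R = CF = 207
G = 53 = 83
B = 01 = 1
Red = 207


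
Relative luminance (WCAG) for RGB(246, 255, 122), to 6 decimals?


Linearize each channel (sRGB transfer function): c = v/255; c_lin = c/12.92 if c ≤ 0.04045, else ((c+0.055)/1.055)^2.4
  R: 246/255 ≈ 0.964706 > 0.04045 → ((0.964706+0.055)/1.055)^2.4 ≈ 0.921582
  G: 255/255 ≈ 1.000000 > 0.04045 → ((1.000000+0.055)/1.055)^2.4 ≈ 1.000000
  B: 122/255 ≈ 0.478431 > 0.04045 → ((0.478431+0.055)/1.055)^2.4 ≈ 0.194618
R_lin = 0.921582, G_lin = 1.000000, B_lin = 0.194618
L = 0.2126×R + 0.7152×G + 0.0722×B
L = 0.2126×0.921582 + 0.7152×1.000000 + 0.0722×0.194618
L ≈ 0.925180


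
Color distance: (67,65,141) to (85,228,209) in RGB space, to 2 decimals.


d = √[(R₁-R₂)² + (G₁-G₂)² + (B₁-B₂)²]
d = √[(67-85)² + (65-228)² + (141-209)²]
d = √[324 + 26569 + 4624]
d = √31517
d ≈ 177.53


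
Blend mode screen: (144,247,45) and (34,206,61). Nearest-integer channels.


Screen: C = 255 - (255-A)×(255-B)/255, rounded to nearest integer
R: 255 - (255-144)×(255-34)/255 = 255 - 24531/255 ≈ 255 - 96.200 = 158.800 → 159
G: 255 - (255-247)×(255-206)/255 = 255 - 392/255 ≈ 255 - 1.537 = 253.463 → 253
B: 255 - (255-45)×(255-61)/255 = 255 - 40740/255 ≈ 255 - 159.765 = 95.235 → 95
= RGB(159, 253, 95)


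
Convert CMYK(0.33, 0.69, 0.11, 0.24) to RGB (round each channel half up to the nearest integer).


R = 255 × (1-C) × (1-K) = 255 × 0.67 × 0.76 = 129.846 → 130
G = 255 × (1-M) × (1-K) = 255 × 0.31 × 0.76 = 60.078 → 60
B = 255 × (1-Y) × (1-K) = 255 × 0.89 × 0.76 = 172.482 → 172
= RGB(130, 60, 172)


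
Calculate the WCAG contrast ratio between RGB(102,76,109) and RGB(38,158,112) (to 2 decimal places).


Linearize each sRGB channel c=v/255: c/12.92 if c ≤ 0.04045 else ((c+0.055)/1.055)^2.4
L = 0.2126×R_lin + 0.7152×G_lin + 0.0722×B_lin
Color 1 (102,76,109):
  R=102: 102/255≈0.4000 > 0.04045 → ((0.4000+0.055)/1.055)^2.4 ≈ 0.13287
  G=76: 76/255≈0.2980 > 0.04045 → ((0.2980+0.055)/1.055)^2.4 ≈ 0.07227
  B=109: 109/255≈0.4275 > 0.04045 → ((0.4275+0.055)/1.055)^2.4 ≈ 0.15293
  L1 = 0.2126×0.13287 + 0.7152×0.07227 + 0.0722×0.15293 ≈ 0.09098
Color 2 (38,158,112):
  R=38: 38/255≈0.1490 > 0.04045 → ((0.1490+0.055)/1.055)^2.4 ≈ 0.01938
  G=158: 158/255≈0.6196 > 0.04045 → ((0.6196+0.055)/1.055)^2.4 ≈ 0.34191
  B=112: 112/255≈0.4392 > 0.04045 → ((0.4392+0.055)/1.055)^2.4 ≈ 0.16203
  L2 = 0.2126×0.01938 + 0.7152×0.34191 + 0.0722×0.16203 ≈ 0.26036
Lighter = 0.26036, Darker = 0.09098
Ratio = (L_lighter + 0.05) / (L_darker + 0.05)
Ratio = (0.26036 + 0.05) / (0.09098 + 0.05) = 0.31036 / 0.14098 ≈ 2.2015
Ratio ≈ 2.20:1


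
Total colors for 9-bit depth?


Colors = 2^bits = 2^9
= 512 colors


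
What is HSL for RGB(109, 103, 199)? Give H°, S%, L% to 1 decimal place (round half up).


Normalize: R'=109/255≈0.4275, G'=103/255≈0.4039, B'=199/255≈0.7804
Max=199/255, Min=103/255, Δ=Max-Min=96/255
L = (Max+Min)/2 = (199+103)/510 = 302/510 = 0.59215… → L = 59.2%
L > 0.5 → S = Δ/(2-Max-Min) = 96/(510-199-103) = 96/208 = 0.46153… → S = 46.2%
(the 1/255 factors cancel in S and H, so raw channel differences can be used)
Max is B' → H = 60 × ((R-G)/Δ + 4) = 60 × ((109-103)/96 + 4)
  6/96 + 4 = 0.0625 + 4 = 4.0625
  H = 60 × 4.0625 = 243.75° → H = 243.8°
= HSL(243.8°, 46.2%, 59.2%)


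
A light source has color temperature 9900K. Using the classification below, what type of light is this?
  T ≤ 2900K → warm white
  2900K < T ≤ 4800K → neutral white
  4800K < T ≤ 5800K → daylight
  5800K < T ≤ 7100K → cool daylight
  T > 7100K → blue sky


Temperature: 9900K
9900K > 7100K → blue sky
Classification: blue sky


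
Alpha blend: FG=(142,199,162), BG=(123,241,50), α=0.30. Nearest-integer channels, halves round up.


C = α×F + (1-α)×B, with 1-α = 0.70
R: 0.30×142 + 0.70×123 = 42.60 + 86.10 = 128.70 → 129
G: 0.30×199 + 0.70×241 = 59.70 + 168.70 = 228.40 → 228
B: 0.30×162 + 0.70×50 = 48.60 + 35.00 = 83.60 → 84
= RGB(129, 228, 84)


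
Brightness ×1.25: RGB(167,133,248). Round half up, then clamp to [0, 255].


Multiply each channel by 1.25, round half up, clamp to [0, 255]
R: 167×1.25 = 208.75 → round → 209
G: 133×1.25 = 166.25 → round → 166
B: 248×1.25 = 310 → clamp → 255
= RGB(209, 166, 255)


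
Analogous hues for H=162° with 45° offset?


Base hue: 162°
Left analog: (162 - 45) mod 360 = 117°
Right analog: (162 + 45) mod 360 = 207°
Analogous hues = 117° and 207°


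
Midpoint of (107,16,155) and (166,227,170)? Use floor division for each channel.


Midpoint: each channel = ⌊(C₁+C₂)/2⌋
R: ⌊(107+166)/2⌋ = 136
G: ⌊(16+227)/2⌋ = 121
B: ⌊(155+170)/2⌋ = 162
= RGB(136, 121, 162)


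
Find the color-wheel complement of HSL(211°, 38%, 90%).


Complement = opposite side of color wheel = hue + 180°
H' = (211 + 180) mod 360 = 31°
S and L unchanged.
= HSL(31°, 38%, 90%)


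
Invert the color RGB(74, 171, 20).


Invert: (255-R, 255-G, 255-B)
R: 255-74 = 181
G: 255-171 = 84
B: 255-20 = 235
= RGB(181, 84, 235)


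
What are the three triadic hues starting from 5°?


Triadic: equally spaced at 120° intervals
H1 = 5°
H2 = (5 + 120) mod 360 = 125°
H3 = (5 + 240) mod 360 = 245°
Triadic = 5°, 125°, 245°


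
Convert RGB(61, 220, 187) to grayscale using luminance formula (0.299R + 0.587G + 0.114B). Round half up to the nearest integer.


Gray = 0.299×R + 0.587×G + 0.114×B
Gray = 0.299×61 + 0.587×220 + 0.114×187
Gray = 18.239 + 129.140 + 21.318
Gray = 168.697 → round half up → 169
Gray = 169


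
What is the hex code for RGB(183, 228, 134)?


R = 183 → B7 (hex)
G = 228 → E4 (hex)
B = 134 → 86 (hex)
Hex = #B7E486


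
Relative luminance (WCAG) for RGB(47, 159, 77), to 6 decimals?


Linearize each channel (sRGB transfer function): c = v/255; c_lin = c/12.92 if c ≤ 0.04045, else ((c+0.055)/1.055)^2.4
  R: 47/255 ≈ 0.184314 > 0.04045 → ((0.184314+0.055)/1.055)^2.4 ≈ 0.028426
  G: 159/255 ≈ 0.623529 > 0.04045 → ((0.623529+0.055)/1.055)^2.4 ≈ 0.346704
  B: 77/255 ≈ 0.301961 > 0.04045 → ((0.301961+0.055)/1.055)^2.4 ≈ 0.074214
R_lin = 0.028426, G_lin = 0.346704, B_lin = 0.074214
L = 0.2126×R + 0.7152×G + 0.0722×B
L = 0.2126×0.028426 + 0.7152×0.346704 + 0.0722×0.074214
L ≈ 0.259364


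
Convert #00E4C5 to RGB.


00 → 0 (R)
E4 → 228 (G)
C5 → 197 (B)
= RGB(0, 228, 197)


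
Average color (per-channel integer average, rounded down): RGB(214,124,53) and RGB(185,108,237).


Midpoint: each channel = ⌊(C₁+C₂)/2⌋
R: ⌊(214+185)/2⌋ = 199
G: ⌊(124+108)/2⌋ = 116
B: ⌊(53+237)/2⌋ = 145
= RGB(199, 116, 145)


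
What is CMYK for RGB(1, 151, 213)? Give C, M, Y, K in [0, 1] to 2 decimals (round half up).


R'=1/255≈0.0039, G'=151/255≈0.5922, B'=213/255≈0.8353
K = 1 - max(R',G',B') = 1 - 213/255 = 42/255 = 0.16470… → 0.16
(1-R'-K)/(1-K) simplifies to (max-R)/max with max = 213:
C = (213-1)/213 = 212/213 = 0.99530… → 1.00
M = (213-151)/213 = 62/213 = 0.29107… → 0.29
Y = (213-213)/213 = 0/213 = 0 → 0.00
= CMYK(1.00, 0.29, 0.00, 0.16)


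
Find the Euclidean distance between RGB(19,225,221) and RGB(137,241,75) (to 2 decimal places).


d = √[(R₁-R₂)² + (G₁-G₂)² + (B₁-B₂)²]
d = √[(19-137)² + (225-241)² + (221-75)²]
d = √[13924 + 256 + 21316]
d = √35496
d ≈ 188.40


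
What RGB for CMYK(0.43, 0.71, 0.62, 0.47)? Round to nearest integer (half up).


R = 255 × (1-C) × (1-K) = 255 × 0.57 × 0.53 = 77.0355 → 77
G = 255 × (1-M) × (1-K) = 255 × 0.29 × 0.53 = 39.1935 → 39
B = 255 × (1-Y) × (1-K) = 255 × 0.38 × 0.53 = 51.357 → 51
= RGB(77, 39, 51)


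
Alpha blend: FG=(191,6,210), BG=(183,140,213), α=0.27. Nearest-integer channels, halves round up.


C = α×F + (1-α)×B, with 1-α = 0.73
R: 0.27×191 + 0.73×183 = 51.57 + 133.59 = 185.16 → 185
G: 0.27×6 + 0.73×140 = 1.62 + 102.20 = 103.82 → 104
B: 0.27×210 + 0.73×213 = 56.70 + 155.49 = 212.19 → 212
= RGB(185, 104, 212)


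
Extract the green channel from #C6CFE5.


Color: #C6CFE5
R = C6 = 198
G = CF = 207
B = E5 = 229
Green = 207


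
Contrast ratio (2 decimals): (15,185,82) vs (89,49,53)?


Linearize each sRGB channel c=v/255: c/12.92 if c ≤ 0.04045 else ((c+0.055)/1.055)^2.4
L = 0.2126×R_lin + 0.7152×G_lin + 0.0722×B_lin
Color 1 (15,185,82):
  R=15: 15/255≈0.0588 > 0.04045 → ((0.0588+0.055)/1.055)^2.4 ≈ 0.00478
  G=185: 185/255≈0.7255 > 0.04045 → ((0.7255+0.055)/1.055)^2.4 ≈ 0.48515
  B=82: 82/255≈0.3216 > 0.04045 → ((0.3216+0.055)/1.055)^2.4 ≈ 0.08438
  L1 = 0.2126×0.00478 + 0.7152×0.48515 + 0.0722×0.08438 ≈ 0.35409
Color 2 (89,49,53):
  R=89: 89/255≈0.3490 > 0.04045 → ((0.3490+0.055)/1.055)^2.4 ≈ 0.09990
  G=49: 49/255≈0.1922 > 0.04045 → ((0.1922+0.055)/1.055)^2.4 ≈ 0.03071
  B=53: 53/255≈0.2078 > 0.04045 → ((0.2078+0.055)/1.055)^2.4 ≈ 0.03560
  L2 = 0.2126×0.09990 + 0.7152×0.03071 + 0.0722×0.03560 ≈ 0.04578
Lighter = 0.35409, Darker = 0.04578
Ratio = (L_lighter + 0.05) / (L_darker + 0.05)
Ratio = (0.35409 + 0.05) / (0.04578 + 0.05) = 0.40409 / 0.09578 ≈ 4.2191
Ratio ≈ 4.22:1


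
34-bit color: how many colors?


Colors = 2^bits = 2^34
= 17,179,869,184 colors


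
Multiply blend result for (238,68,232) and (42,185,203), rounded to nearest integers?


Multiply: C = A×B/255, rounded to nearest integer
R: 238×42/255 = 9996/255 ≈ 39.200 → 39
G: 68×185/255 = 12580/255 ≈ 49.333 → 49
B: 232×203/255 = 47096/255 ≈ 184.690 → 185
= RGB(39, 49, 185)


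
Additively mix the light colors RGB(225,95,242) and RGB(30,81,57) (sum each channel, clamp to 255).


Additive: each channel = min(255, C₁+C₂)
R: 225+30 = 255 → 255
G: 95+81 = 176 → 176
B: 242+57 = 299 → 255
= RGB(255, 176, 255)


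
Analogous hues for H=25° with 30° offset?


Base hue: 25°
Left analog: (25 - 30) mod 360 = 355°
Right analog: (25 + 30) mod 360 = 55°
Analogous hues = 355° and 55°


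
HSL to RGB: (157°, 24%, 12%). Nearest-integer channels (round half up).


H=157°, S=0.24, L=0.12
C = (1-|2L-1|)×S = (1-|-0.76|)×0.24 = 0.0576
H' = H/60 = 157/60 ≈ 2.6167; X = C×(1-|H' mod 2 - 1|) = 0.03552
m = L - C/2 = 0.12 - 0.0288 = 0.0912
Sector ⌊H'⌋ = 2 → (R',G',B') = (0.0, 0.0576, 0.03552)
RGB = ((R'+m)×255, (G'+m)×255, (B'+m)×255) = (23.256, 37.944, 32.3136)
Round half up → RGB(23, 38, 32)


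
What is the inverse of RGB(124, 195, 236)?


Invert: (255-R, 255-G, 255-B)
R: 255-124 = 131
G: 255-195 = 60
B: 255-236 = 19
= RGB(131, 60, 19)


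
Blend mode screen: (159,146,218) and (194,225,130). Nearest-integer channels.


Screen: C = 255 - (255-A)×(255-B)/255, rounded to nearest integer
R: 255 - (255-159)×(255-194)/255 = 255 - 5856/255 ≈ 255 - 22.965 = 232.035 → 232
G: 255 - (255-146)×(255-225)/255 = 255 - 3270/255 ≈ 255 - 12.824 = 242.176 → 242
B: 255 - (255-218)×(255-130)/255 = 255 - 4625/255 ≈ 255 - 18.137 = 236.863 → 237
= RGB(232, 242, 237)


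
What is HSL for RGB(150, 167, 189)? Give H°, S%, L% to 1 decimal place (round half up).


Normalize: R'=150/255≈0.5882, G'=167/255≈0.6549, B'=189/255≈0.7412
Max=189/255, Min=150/255, Δ=Max-Min=39/255
L = (Max+Min)/2 = (189+150)/510 = 339/510 = 0.66470… → L = 66.5%
L > 0.5 → S = Δ/(2-Max-Min) = 39/(510-189-150) = 39/171 = 0.22807… → S = 22.8%
(the 1/255 factors cancel in S and H, so raw channel differences can be used)
Max is B' → H = 60 × ((R-G)/Δ + 4) = 60 × ((150-167)/39 + 4)
  -17/39 + 4 = -0.4358… + 4 = 3.5641…
  H = 60 × 3.5641… = 213.846…° → H = 213.8°
= HSL(213.8°, 22.8%, 66.5%)


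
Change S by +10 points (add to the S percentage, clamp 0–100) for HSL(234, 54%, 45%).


Original S = 54%
Adjustment = +10 percentage points
New S = 54 + (10) = 64
Clamp to [0, 100] → 64
= HSL(234°, 64%, 45%)


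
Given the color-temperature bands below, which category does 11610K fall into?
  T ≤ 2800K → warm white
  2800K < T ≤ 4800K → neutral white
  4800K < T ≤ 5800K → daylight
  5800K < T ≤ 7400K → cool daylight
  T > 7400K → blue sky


Temperature: 11610K
11610K > 7400K → blue sky
Classification: blue sky


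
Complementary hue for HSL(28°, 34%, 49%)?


Complement = opposite side of color wheel = hue + 180°
H' = (28 + 180) mod 360 = 208°
S and L unchanged.
= HSL(208°, 34%, 49%)


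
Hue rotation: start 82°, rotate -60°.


New hue = (H + rotation) mod 360
New hue = (82 -60) mod 360
= 22 mod 360
= 22°


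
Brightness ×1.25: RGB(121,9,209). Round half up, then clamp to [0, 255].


Multiply each channel by 1.25, round half up, clamp to [0, 255]
R: 121×1.25 = 151.25 → round → 151
G: 9×1.25 = 11.25 → round → 11
B: 209×1.25 = 261.25 → round → 261 → clamp → 255
= RGB(151, 11, 255)


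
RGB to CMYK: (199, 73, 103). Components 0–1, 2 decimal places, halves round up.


R'=199/255≈0.7804, G'=73/255≈0.2863, B'=103/255≈0.4039
K = 1 - max(R',G',B') = 1 - 199/255 = 56/255 = 0.21960… → 0.22
(1-R'-K)/(1-K) simplifies to (max-R)/max with max = 199:
C = (199-199)/199 = 0/199 = 0 → 0.00
M = (199-73)/199 = 126/199 = 0.63316… → 0.63
Y = (199-103)/199 = 96/199 = 0.48241… → 0.48
= CMYK(0.00, 0.63, 0.48, 0.22)


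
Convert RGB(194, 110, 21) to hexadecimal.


R = 194 → C2 (hex)
G = 110 → 6E (hex)
B = 21 → 15 (hex)
Hex = #C26E15


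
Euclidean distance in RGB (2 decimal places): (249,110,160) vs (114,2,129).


d = √[(R₁-R₂)² + (G₁-G₂)² + (B₁-B₂)²]
d = √[(249-114)² + (110-2)² + (160-129)²]
d = √[18225 + 11664 + 961]
d = √30850
d ≈ 175.64


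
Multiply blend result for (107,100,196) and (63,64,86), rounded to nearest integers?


Multiply: C = A×B/255, rounded to nearest integer
R: 107×63/255 = 6741/255 ≈ 26.435 → 26
G: 100×64/255 = 6400/255 ≈ 25.098 → 25
B: 196×86/255 = 16856/255 ≈ 66.102 → 66
= RGB(26, 25, 66)


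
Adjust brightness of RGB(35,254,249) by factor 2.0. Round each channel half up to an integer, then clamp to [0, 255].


Multiply each channel by 2.0, round half up, clamp to [0, 255]
R: 35×2.0 = 70
G: 254×2.0 = 508 → clamp → 255
B: 249×2.0 = 498 → clamp → 255
= RGB(70, 255, 255)


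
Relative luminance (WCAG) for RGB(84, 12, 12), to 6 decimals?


Linearize each channel (sRGB transfer function): c = v/255; c_lin = c/12.92 if c ≤ 0.04045, else ((c+0.055)/1.055)^2.4
  R: 84/255 ≈ 0.329412 > 0.04045 → ((0.329412+0.055)/1.055)^2.4 ≈ 0.088656
  G: 12/255 ≈ 0.047059 > 0.04045 → ((0.047059+0.055)/1.055)^2.4 ≈ 0.003677
  B: 12/255 ≈ 0.047059 > 0.04045 → ((0.047059+0.055)/1.055)^2.4 ≈ 0.003677
R_lin = 0.088656, G_lin = 0.003677, B_lin = 0.003677
L = 0.2126×R + 0.7152×G + 0.0722×B
L = 0.2126×0.088656 + 0.7152×0.003677 + 0.0722×0.003677
L ≈ 0.021743


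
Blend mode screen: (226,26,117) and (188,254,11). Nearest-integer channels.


Screen: C = 255 - (255-A)×(255-B)/255, rounded to nearest integer
R: 255 - (255-226)×(255-188)/255 = 255 - 1943/255 ≈ 255 - 7.620 = 247.380 → 247
G: 255 - (255-26)×(255-254)/255 = 255 - 229/255 ≈ 255 - 0.898 = 254.102 → 254
B: 255 - (255-117)×(255-11)/255 = 255 - 33672/255 ≈ 255 - 132.047 = 122.953 → 123
= RGB(247, 254, 123)


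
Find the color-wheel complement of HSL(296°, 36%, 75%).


Complement = opposite side of color wheel = hue + 180°
H' = (296 + 180) mod 360 = 116°
S and L unchanged.
= HSL(116°, 36%, 75%)


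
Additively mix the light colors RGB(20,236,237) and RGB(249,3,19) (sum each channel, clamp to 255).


Additive: each channel = min(255, C₁+C₂)
R: 20+249 = 269 → 255
G: 236+3 = 239 → 239
B: 237+19 = 256 → 255
= RGB(255, 239, 255)


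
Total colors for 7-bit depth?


Colors = 2^bits = 2^7
= 128 colors


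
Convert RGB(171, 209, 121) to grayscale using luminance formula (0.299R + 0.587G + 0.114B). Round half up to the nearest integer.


Gray = 0.299×R + 0.587×G + 0.114×B
Gray = 0.299×171 + 0.587×209 + 0.114×121
Gray = 51.129 + 122.683 + 13.794
Gray = 187.606 → round half up → 188
Gray = 188


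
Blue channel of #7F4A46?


Color: #7F4A46
R = 7F = 127
G = 4A = 74
B = 46 = 70
Blue = 70


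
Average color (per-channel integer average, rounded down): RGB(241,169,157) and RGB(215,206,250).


Midpoint: each channel = ⌊(C₁+C₂)/2⌋
R: ⌊(241+215)/2⌋ = 228
G: ⌊(169+206)/2⌋ = 187
B: ⌊(157+250)/2⌋ = 203
= RGB(228, 187, 203)


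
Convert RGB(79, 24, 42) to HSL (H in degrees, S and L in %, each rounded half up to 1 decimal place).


Normalize: R'=79/255≈0.3098, G'=24/255≈0.0941, B'=42/255≈0.1647
Max=79/255, Min=24/255, Δ=Max-Min=55/255
L = (Max+Min)/2 = (79+24)/510 = 103/510 = 0.20196… → L = 20.2%
L ≤ 0.5 → S = Δ/(Max+Min) = 55/(79+24) = 55/103 = 0.53398… → S = 53.4%
(the 1/255 factors cancel in S and H, so raw channel differences can be used)
Max is R' → H = 60 × (((G-B)/Δ) mod 6) = 60 × (((24-42)/55) mod 6)
  (-18)/55 = -0.3272…; negative, so add 6 → 5.6727…
  H = 60 × 5.6727… = 340.363…° → H = 340.4°
= HSL(340.4°, 53.4%, 20.2%)


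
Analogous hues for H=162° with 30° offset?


Base hue: 162°
Left analog: (162 - 30) mod 360 = 132°
Right analog: (162 + 30) mod 360 = 192°
Analogous hues = 132° and 192°


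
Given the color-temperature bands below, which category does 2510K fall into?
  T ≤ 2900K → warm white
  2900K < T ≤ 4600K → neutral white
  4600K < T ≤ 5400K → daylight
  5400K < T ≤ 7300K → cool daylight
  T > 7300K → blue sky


Temperature: 2510K
2510K ≤ 2900K → warm white
Classification: warm white


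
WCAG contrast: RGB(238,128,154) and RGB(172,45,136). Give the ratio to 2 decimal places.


Linearize each sRGB channel c=v/255: c/12.92 if c ≤ 0.04045 else ((c+0.055)/1.055)^2.4
L = 0.2126×R_lin + 0.7152×G_lin + 0.0722×B_lin
Color 1 (238,128,154):
  R=238: 238/255≈0.9333 > 0.04045 → ((0.9333+0.055)/1.055)^2.4 ≈ 0.85499
  G=128: 128/255≈0.5020 > 0.04045 → ((0.5020+0.055)/1.055)^2.4 ≈ 0.21586
  B=154: 154/255≈0.6039 > 0.04045 → ((0.6039+0.055)/1.055)^2.4 ≈ 0.32314
  L1 = 0.2126×0.85499 + 0.7152×0.21586 + 0.0722×0.32314 ≈ 0.35949
Color 2 (172,45,136):
  R=172: 172/255≈0.6745 > 0.04045 → ((0.6745+0.055)/1.055)^2.4 ≈ 0.41254
  G=45: 45/255≈0.1765 > 0.04045 → ((0.1765+0.055)/1.055)^2.4 ≈ 0.02624
  B=136: 136/255≈0.5333 > 0.04045 → ((0.5333+0.055)/1.055)^2.4 ≈ 0.24620
  L2 = 0.2126×0.41254 + 0.7152×0.02624 + 0.0722×0.24620 ≈ 0.12425
Lighter = 0.35949, Darker = 0.12425
Ratio = (L_lighter + 0.05) / (L_darker + 0.05)
Ratio = (0.35949 + 0.05) / (0.12425 + 0.05) = 0.40949 / 0.17425 ≈ 2.3500
Ratio ≈ 2.35:1


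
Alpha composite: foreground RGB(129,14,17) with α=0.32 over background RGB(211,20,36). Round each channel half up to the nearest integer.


C = α×F + (1-α)×B, with 1-α = 0.68
R: 0.32×129 + 0.68×211 = 41.28 + 143.48 = 184.76 → 185
G: 0.32×14 + 0.68×20 = 4.48 + 13.60 = 18.08 → 18
B: 0.32×17 + 0.68×36 = 5.44 + 24.48 = 29.92 → 30
= RGB(185, 18, 30)


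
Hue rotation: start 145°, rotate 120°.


New hue = (H + rotation) mod 360
New hue = (145 + 120) mod 360
= 265 mod 360
= 265°


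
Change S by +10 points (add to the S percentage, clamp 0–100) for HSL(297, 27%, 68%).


Original S = 27%
Adjustment = +10 percentage points
New S = 27 + (10) = 37
Clamp to [0, 100] → 37
= HSL(297°, 37%, 68%)


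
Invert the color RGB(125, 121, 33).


Invert: (255-R, 255-G, 255-B)
R: 255-125 = 130
G: 255-121 = 134
B: 255-33 = 222
= RGB(130, 134, 222)


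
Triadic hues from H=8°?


Triadic: equally spaced at 120° intervals
H1 = 8°
H2 = (8 + 120) mod 360 = 128°
H3 = (8 + 240) mod 360 = 248°
Triadic = 8°, 128°, 248°


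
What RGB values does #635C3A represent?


63 → 99 (R)
5C → 92 (G)
3A → 58 (B)
= RGB(99, 92, 58)


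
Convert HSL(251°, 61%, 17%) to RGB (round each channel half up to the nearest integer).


H=251°, S=0.61, L=0.17
C = (1-|2L-1|)×S = (1-|-0.66|)×0.61 = 0.2074
H' = H/60 = 251/60 ≈ 4.1833; X = C×(1-|H' mod 2 - 1|) ≈ 0.0380
m = L - C/2 = 0.17 - 0.1037 = 0.0663
Sector ⌊H'⌋ = 4 → (R',G',B') = (≈0.0380, 0.0, 0.2074)
RGB = ((R'+m)×255, (G'+m)×255, (B'+m)×255) = (26.60245, 16.9065, 69.7935)
Round half up → RGB(27, 17, 70)


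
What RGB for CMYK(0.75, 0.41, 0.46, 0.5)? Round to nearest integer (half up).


R = 255 × (1-C) × (1-K) = 255 × 0.25 × 0.50 = 31.875 → 32
G = 255 × (1-M) × (1-K) = 255 × 0.59 × 0.50 = 75.225 → 75
B = 255 × (1-Y) × (1-K) = 255 × 0.54 × 0.50 = 68.85 → 69
= RGB(32, 75, 69)


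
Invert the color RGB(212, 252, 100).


Invert: (255-R, 255-G, 255-B)
R: 255-212 = 43
G: 255-252 = 3
B: 255-100 = 155
= RGB(43, 3, 155)


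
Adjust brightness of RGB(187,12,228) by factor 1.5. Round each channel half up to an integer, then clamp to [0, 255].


Multiply each channel by 1.5, round half up, clamp to [0, 255]
R: 187×1.5 = 280.5 → round → 281 → clamp → 255
G: 12×1.5 = 18
B: 228×1.5 = 342 → clamp → 255
= RGB(255, 18, 255)


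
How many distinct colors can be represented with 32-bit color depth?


Colors = 2^bits = 2^32
= 4,294,967,296 colors


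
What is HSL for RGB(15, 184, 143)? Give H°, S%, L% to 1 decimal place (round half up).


Normalize: R'=15/255≈0.0588, G'=184/255≈0.7216, B'=143/255≈0.5608
Max=184/255, Min=15/255, Δ=Max-Min=169/255
L = (Max+Min)/2 = (184+15)/510 = 199/510 = 0.39019… → L = 39.0%
L ≤ 0.5 → S = Δ/(Max+Min) = 169/(184+15) = 169/199 = 0.84924… → S = 84.9%
(the 1/255 factors cancel in S and H, so raw channel differences can be used)
Max is G' → H = 60 × ((B-R)/Δ + 2) = 60 × ((143-15)/169 + 2)
  128/169 + 2 = 0.7573… + 2 = 2.7573…
  H = 60 × 2.7573… = 165.443…° → H = 165.4°
= HSL(165.4°, 84.9%, 39.0%)


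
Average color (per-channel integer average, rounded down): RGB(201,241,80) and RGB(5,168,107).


Midpoint: each channel = ⌊(C₁+C₂)/2⌋
R: ⌊(201+5)/2⌋ = 103
G: ⌊(241+168)/2⌋ = 204
B: ⌊(80+107)/2⌋ = 93
= RGB(103, 204, 93)


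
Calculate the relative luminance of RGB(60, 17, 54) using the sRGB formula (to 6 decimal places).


Linearize each channel (sRGB transfer function): c = v/255; c_lin = c/12.92 if c ≤ 0.04045, else ((c+0.055)/1.055)^2.4
  R: 60/255 ≈ 0.235294 > 0.04045 → ((0.235294+0.055)/1.055)^2.4 ≈ 0.045186
  G: 17/255 ≈ 0.066667 > 0.04045 → ((0.066667+0.055)/1.055)^2.4 ≈ 0.005605
  B: 54/255 ≈ 0.211765 > 0.04045 → ((0.211765+0.055)/1.055)^2.4 ≈ 0.036889
R_lin = 0.045186, G_lin = 0.005605, B_lin = 0.036889
L = 0.2126×R + 0.7152×G + 0.0722×B
L = 0.2126×0.045186 + 0.7152×0.005605 + 0.0722×0.036889
L ≈ 0.016279


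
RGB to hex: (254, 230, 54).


R = 254 → FE (hex)
G = 230 → E6 (hex)
B = 54 → 36 (hex)
Hex = #FEE636


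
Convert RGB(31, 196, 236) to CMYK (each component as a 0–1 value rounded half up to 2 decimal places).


R'=31/255≈0.1216, G'=196/255≈0.7686, B'=236/255≈0.9255
K = 1 - max(R',G',B') = 1 - 236/255 = 19/255 = 0.07450… → 0.07
(1-R'-K)/(1-K) simplifies to (max-R)/max with max = 236:
C = (236-31)/236 = 205/236 = 0.86864… → 0.87
M = (236-196)/236 = 40/236 = 0.16949… → 0.17
Y = (236-236)/236 = 0/236 = 0 → 0.00
= CMYK(0.87, 0.17, 0.00, 0.07)


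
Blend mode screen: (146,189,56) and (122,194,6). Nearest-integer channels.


Screen: C = 255 - (255-A)×(255-B)/255, rounded to nearest integer
R: 255 - (255-146)×(255-122)/255 = 255 - 14497/255 ≈ 255 - 56.851 = 198.149 → 198
G: 255 - (255-189)×(255-194)/255 = 255 - 4026/255 ≈ 255 - 15.788 = 239.212 → 239
B: 255 - (255-56)×(255-6)/255 = 255 - 49551/255 ≈ 255 - 194.318 = 60.682 → 61
= RGB(198, 239, 61)


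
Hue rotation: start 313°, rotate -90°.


New hue = (H + rotation) mod 360
New hue = (313 -90) mod 360
= 223 mod 360
= 223°


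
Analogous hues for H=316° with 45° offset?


Base hue: 316°
Left analog: (316 - 45) mod 360 = 271°
Right analog: (316 + 45) mod 360 = 1°
Analogous hues = 271° and 1°


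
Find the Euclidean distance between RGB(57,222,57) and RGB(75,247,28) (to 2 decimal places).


d = √[(R₁-R₂)² + (G₁-G₂)² + (B₁-B₂)²]
d = √[(57-75)² + (222-247)² + (57-28)²]
d = √[324 + 625 + 841]
d = √1790
d ≈ 42.31


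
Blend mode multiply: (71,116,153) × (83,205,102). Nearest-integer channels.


Multiply: C = A×B/255, rounded to nearest integer
R: 71×83/255 = 5893/255 ≈ 23.110 → 23
G: 116×205/255 = 23780/255 ≈ 93.255 → 93
B: 153×102/255 = 15606/255 ≈ 61.200 → 61
= RGB(23, 93, 61)


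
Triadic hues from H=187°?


Triadic: equally spaced at 120° intervals
H1 = 187°
H2 = (187 + 120) mod 360 = 307°
H3 = (187 + 240) mod 360 = 67°
Triadic = 187°, 307°, 67°


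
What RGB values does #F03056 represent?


F0 → 240 (R)
30 → 48 (G)
56 → 86 (B)
= RGB(240, 48, 86)


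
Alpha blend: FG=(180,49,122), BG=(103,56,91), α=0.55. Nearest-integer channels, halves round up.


C = α×F + (1-α)×B, with 1-α = 0.45
R: 0.55×180 + 0.45×103 = 99.00 + 46.35 = 145.35 → 145
G: 0.55×49 + 0.45×56 = 26.95 + 25.20 = 52.15 → 52
B: 0.55×122 + 0.45×91 = 67.10 + 40.95 = 108.05 → 108
= RGB(145, 52, 108)


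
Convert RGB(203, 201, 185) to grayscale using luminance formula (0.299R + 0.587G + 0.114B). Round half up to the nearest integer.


Gray = 0.299×R + 0.587×G + 0.114×B
Gray = 0.299×203 + 0.587×201 + 0.114×185
Gray = 60.697 + 117.987 + 21.090
Gray = 199.774 → round half up → 200
Gray = 200


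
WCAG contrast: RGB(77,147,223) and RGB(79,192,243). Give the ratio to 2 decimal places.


Linearize each sRGB channel c=v/255: c/12.92 if c ≤ 0.04045 else ((c+0.055)/1.055)^2.4
L = 0.2126×R_lin + 0.7152×G_lin + 0.0722×B_lin
Color 1 (77,147,223):
  R=77: 77/255≈0.3020 > 0.04045 → ((0.3020+0.055)/1.055)^2.4 ≈ 0.07421
  G=147: 147/255≈0.5765 > 0.04045 → ((0.5765+0.055)/1.055)^2.4 ≈ 0.29177
  B=223: 223/255≈0.8745 > 0.04045 → ((0.8745+0.055)/1.055)^2.4 ≈ 0.73791
  L1 = 0.2126×0.07421 + 0.7152×0.29177 + 0.0722×0.73791 ≈ 0.27773
Color 2 (79,192,243):
  R=79: 79/255≈0.3098 > 0.04045 → ((0.3098+0.055)/1.055)^2.4 ≈ 0.07819
  G=192: 192/255≈0.7529 > 0.04045 → ((0.7529+0.055)/1.055)^2.4 ≈ 0.52712
  B=243: 243/255≈0.9529 > 0.04045 → ((0.9529+0.055)/1.055)^2.4 ≈ 0.89627
  L2 = 0.2126×0.07819 + 0.7152×0.52712 + 0.0722×0.89627 ≈ 0.45833
Lighter = 0.45833, Darker = 0.27773
Ratio = (L_lighter + 0.05) / (L_darker + 0.05)
Ratio = (0.45833 + 0.05) / (0.27773 + 0.05) = 0.50833 / 0.32773 ≈ 1.5511
Ratio ≈ 1.55:1


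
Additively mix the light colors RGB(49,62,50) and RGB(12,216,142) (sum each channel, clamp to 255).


Additive: each channel = min(255, C₁+C₂)
R: 49+12 = 61 → 61
G: 62+216 = 278 → 255
B: 50+142 = 192 → 192
= RGB(61, 255, 192)


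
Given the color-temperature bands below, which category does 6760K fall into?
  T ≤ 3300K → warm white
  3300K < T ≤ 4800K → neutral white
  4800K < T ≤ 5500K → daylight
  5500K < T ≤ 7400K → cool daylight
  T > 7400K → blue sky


Temperature: 6760K
5500K < 6760K ≤ 7400K → cool daylight
Classification: cool daylight


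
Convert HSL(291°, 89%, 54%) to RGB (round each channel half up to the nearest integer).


H=291°, S=0.89, L=0.54
C = (1-|2L-1|)×S = (1-|0.08|)×0.89 = 0.8188
H' = H/60 = 291/60 ≈ 4.8500; X = C×(1-|H' mod 2 - 1|) = 0.69598
m = L - C/2 = 0.54 - 0.4094 = 0.1306
Sector ⌊H'⌋ = 4 → (R',G',B') = (0.69598, 0.0, 0.8188)
RGB = ((R'+m)×255, (G'+m)×255, (B'+m)×255) = (210.7779, 33.303, 242.097)
Round half up → RGB(211, 33, 242)


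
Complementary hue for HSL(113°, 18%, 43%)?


Complement = opposite side of color wheel = hue + 180°
H' = (113 + 180) mod 360 = 293°
S and L unchanged.
= HSL(293°, 18%, 43%)


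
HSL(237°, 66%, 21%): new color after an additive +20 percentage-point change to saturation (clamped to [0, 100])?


Original S = 66%
Adjustment = +20 percentage points
New S = 66 + (20) = 86
Clamp to [0, 100] → 86
= HSL(237°, 86%, 21%)


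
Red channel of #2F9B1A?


Color: #2F9B1A
R = 2F = 47
G = 9B = 155
B = 1A = 26
Red = 47


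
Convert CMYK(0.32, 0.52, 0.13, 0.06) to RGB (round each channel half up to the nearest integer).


R = 255 × (1-C) × (1-K) = 255 × 0.68 × 0.94 = 162.996 → 163
G = 255 × (1-M) × (1-K) = 255 × 0.48 × 0.94 = 115.056 → 115
B = 255 × (1-Y) × (1-K) = 255 × 0.87 × 0.94 = 208.539 → 209
= RGB(163, 115, 209)


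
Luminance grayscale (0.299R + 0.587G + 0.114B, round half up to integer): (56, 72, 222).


Gray = 0.299×R + 0.587×G + 0.114×B
Gray = 0.299×56 + 0.587×72 + 0.114×222
Gray = 16.744 + 42.264 + 25.308
Gray = 84.316 → round half up → 84
Gray = 84


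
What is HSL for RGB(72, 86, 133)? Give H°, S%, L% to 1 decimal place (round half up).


Normalize: R'=72/255≈0.2824, G'=86/255≈0.3373, B'=133/255≈0.5216
Max=133/255, Min=72/255, Δ=Max-Min=61/255
L = (Max+Min)/2 = (133+72)/510 = 205/510 = 0.40196… → L = 40.2%
L ≤ 0.5 → S = Δ/(Max+Min) = 61/(133+72) = 61/205 = 0.29756… → S = 29.8%
(the 1/255 factors cancel in S and H, so raw channel differences can be used)
Max is B' → H = 60 × ((R-G)/Δ + 4) = 60 × ((72-86)/61 + 4)
  -14/61 + 4 = -0.2295… + 4 = 3.7704…
  H = 60 × 3.7704… = 226.229…° → H = 226.2°
= HSL(226.2°, 29.8%, 40.2%)


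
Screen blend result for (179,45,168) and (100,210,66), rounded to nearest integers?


Screen: C = 255 - (255-A)×(255-B)/255, rounded to nearest integer
R: 255 - (255-179)×(255-100)/255 = 255 - 11780/255 ≈ 255 - 46.196 = 208.804 → 209
G: 255 - (255-45)×(255-210)/255 = 255 - 9450/255 ≈ 255 - 37.059 = 217.941 → 218
B: 255 - (255-168)×(255-66)/255 = 255 - 16443/255 ≈ 255 - 64.482 = 190.518 → 191
= RGB(209, 218, 191)


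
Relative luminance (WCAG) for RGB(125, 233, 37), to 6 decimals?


Linearize each channel (sRGB transfer function): c = v/255; c_lin = c/12.92 if c ≤ 0.04045, else ((c+0.055)/1.055)^2.4
  R: 125/255 ≈ 0.490196 > 0.04045 → ((0.490196+0.055)/1.055)^2.4 ≈ 0.205079
  G: 233/255 ≈ 0.913725 > 0.04045 → ((0.913725+0.055)/1.055)^2.4 ≈ 0.814847
  B: 37/255 ≈ 0.145098 > 0.04045 → ((0.145098+0.055)/1.055)^2.4 ≈ 0.018500
R_lin = 0.205079, G_lin = 0.814847, B_lin = 0.018500
L = 0.2126×R + 0.7152×G + 0.0722×B
L = 0.2126×0.205079 + 0.7152×0.814847 + 0.0722×0.018500
L ≈ 0.627714


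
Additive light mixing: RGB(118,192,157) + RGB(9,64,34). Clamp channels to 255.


Additive: each channel = min(255, C₁+C₂)
R: 118+9 = 127 → 127
G: 192+64 = 256 → 255
B: 157+34 = 191 → 191
= RGB(127, 255, 191)


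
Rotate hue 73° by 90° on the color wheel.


New hue = (H + rotation) mod 360
New hue = (73 + 90) mod 360
= 163 mod 360
= 163°


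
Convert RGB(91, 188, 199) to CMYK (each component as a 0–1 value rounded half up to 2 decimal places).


R'=91/255≈0.3569, G'=188/255≈0.7373, B'=199/255≈0.7804
K = 1 - max(R',G',B') = 1 - 199/255 = 56/255 = 0.21960… → 0.22
(1-R'-K)/(1-K) simplifies to (max-R)/max with max = 199:
C = (199-91)/199 = 108/199 = 0.54271… → 0.54
M = (199-188)/199 = 11/199 = 0.05527… → 0.06
Y = (199-199)/199 = 0/199 = 0 → 0.00
= CMYK(0.54, 0.06, 0.00, 0.22)


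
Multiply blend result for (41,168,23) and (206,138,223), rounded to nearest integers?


Multiply: C = A×B/255, rounded to nearest integer
R: 41×206/255 = 8446/255 ≈ 33.122 → 33
G: 168×138/255 = 23184/255 ≈ 90.918 → 91
B: 23×223/255 = 5129/255 ≈ 20.114 → 20
= RGB(33, 91, 20)


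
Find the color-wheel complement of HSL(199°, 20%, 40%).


Complement = opposite side of color wheel = hue + 180°
H' = (199 + 180) mod 360 = 19°
S and L unchanged.
= HSL(19°, 20%, 40%)


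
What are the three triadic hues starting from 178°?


Triadic: equally spaced at 120° intervals
H1 = 178°
H2 = (178 + 120) mod 360 = 298°
H3 = (178 + 240) mod 360 = 58°
Triadic = 178°, 298°, 58°


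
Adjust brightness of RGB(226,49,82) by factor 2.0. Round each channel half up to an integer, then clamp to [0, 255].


Multiply each channel by 2.0, round half up, clamp to [0, 255]
R: 226×2.0 = 452 → clamp → 255
G: 49×2.0 = 98
B: 82×2.0 = 164
= RGB(255, 98, 164)


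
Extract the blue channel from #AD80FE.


Color: #AD80FE
R = AD = 173
G = 80 = 128
B = FE = 254
Blue = 254


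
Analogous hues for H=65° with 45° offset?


Base hue: 65°
Left analog: (65 - 45) mod 360 = 20°
Right analog: (65 + 45) mod 360 = 110°
Analogous hues = 20° and 110°


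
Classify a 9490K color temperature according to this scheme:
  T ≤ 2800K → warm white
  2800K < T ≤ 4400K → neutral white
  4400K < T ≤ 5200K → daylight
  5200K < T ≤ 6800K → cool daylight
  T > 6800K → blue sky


Temperature: 9490K
9490K > 6800K → blue sky
Classification: blue sky


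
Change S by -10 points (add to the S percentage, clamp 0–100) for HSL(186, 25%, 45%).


Original S = 25%
Adjustment = -10 percentage points
New S = 25 + (-10) = 15
Clamp to [0, 100] → 15
= HSL(186°, 15%, 45%)


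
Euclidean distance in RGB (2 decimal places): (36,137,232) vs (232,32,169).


d = √[(R₁-R₂)² + (G₁-G₂)² + (B₁-B₂)²]
d = √[(36-232)² + (137-32)² + (232-169)²]
d = √[38416 + 11025 + 3969]
d = √53410
d ≈ 231.11


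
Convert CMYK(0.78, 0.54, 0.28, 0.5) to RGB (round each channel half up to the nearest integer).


R = 255 × (1-C) × (1-K) = 255 × 0.22 × 0.50 = 28.05 → 28
G = 255 × (1-M) × (1-K) = 255 × 0.46 × 0.50 = 58.65 → 59
B = 255 × (1-Y) × (1-K) = 255 × 0.72 × 0.50 = 91.8 → 92
= RGB(28, 59, 92)


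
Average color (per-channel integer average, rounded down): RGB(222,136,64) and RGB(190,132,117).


Midpoint: each channel = ⌊(C₁+C₂)/2⌋
R: ⌊(222+190)/2⌋ = 206
G: ⌊(136+132)/2⌋ = 134
B: ⌊(64+117)/2⌋ = 90
= RGB(206, 134, 90)


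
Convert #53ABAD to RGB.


53 → 83 (R)
AB → 171 (G)
AD → 173 (B)
= RGB(83, 171, 173)


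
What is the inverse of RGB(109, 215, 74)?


Invert: (255-R, 255-G, 255-B)
R: 255-109 = 146
G: 255-215 = 40
B: 255-74 = 181
= RGB(146, 40, 181)


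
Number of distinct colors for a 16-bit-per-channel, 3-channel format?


Total bits = 16 bits/channel × 3 channels = 48 bits
Distinct colors = 2^48
= 281,474,976,710,656 colors


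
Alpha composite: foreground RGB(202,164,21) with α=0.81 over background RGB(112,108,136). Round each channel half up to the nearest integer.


C = α×F + (1-α)×B, with 1-α = 0.19
R: 0.81×202 + 0.19×112 = 163.62 + 21.28 = 184.90 → 185
G: 0.81×164 + 0.19×108 = 132.84 + 20.52 = 153.36 → 153
B: 0.81×21 + 0.19×136 = 17.01 + 25.84 = 42.85 → 43
= RGB(185, 153, 43)


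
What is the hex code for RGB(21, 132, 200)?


R = 21 → 15 (hex)
G = 132 → 84 (hex)
B = 200 → C8 (hex)
Hex = #1584C8


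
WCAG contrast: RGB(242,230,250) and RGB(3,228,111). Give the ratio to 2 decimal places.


Linearize each sRGB channel c=v/255: c/12.92 if c ≤ 0.04045 else ((c+0.055)/1.055)^2.4
L = 0.2126×R_lin + 0.7152×G_lin + 0.0722×B_lin
Color 1 (242,230,250):
  R=242: 242/255≈0.9490 > 0.04045 → ((0.9490+0.055)/1.055)^2.4 ≈ 0.88792
  G=230: 230/255≈0.9020 > 0.04045 → ((0.9020+0.055)/1.055)^2.4 ≈ 0.79130
  B=250: 250/255≈0.9804 > 0.04045 → ((0.9804+0.055)/1.055)^2.4 ≈ 0.95597
  L1 = 0.2126×0.88792 + 0.7152×0.79130 + 0.0722×0.95597 ≈ 0.82373
Color 2 (3,228,111):
  R=3: 3/255≈0.0118 ≤ 0.04045 → 0.0118/12.92 ≈ 0.00091
  G=228: 228/255≈0.8941 > 0.04045 → ((0.8941+0.055)/1.055)^2.4 ≈ 0.77582
  B=111: 111/255≈0.4353 > 0.04045 → ((0.4353+0.055)/1.055)^2.4 ≈ 0.15896
  L2 = 0.2126×0.00091 + 0.7152×0.77582 + 0.0722×0.15896 ≈ 0.56654
Lighter = 0.82373, Darker = 0.56654
Ratio = (L_lighter + 0.05) / (L_darker + 0.05)
Ratio = (0.82373 + 0.05) / (0.56654 + 0.05) = 0.87373 / 0.61654 ≈ 1.4172
Ratio ≈ 1.42:1


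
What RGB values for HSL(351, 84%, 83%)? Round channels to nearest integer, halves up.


H=351°, S=0.84, L=0.83
C = (1-|2L-1|)×S = (1-|0.66|)×0.84 = 0.2856
H' = H/60 = 351/60 ≈ 5.8500; X = C×(1-|H' mod 2 - 1|) = 0.04284
m = L - C/2 = 0.83 - 0.1428 = 0.6872
Sector ⌊H'⌋ = 5 → (R',G',B') = (0.2856, 0.0, 0.04284)
RGB = ((R'+m)×255, (G'+m)×255, (B'+m)×255) = (248.064, 175.236, 186.1602)
Round half up → RGB(248, 175, 186)


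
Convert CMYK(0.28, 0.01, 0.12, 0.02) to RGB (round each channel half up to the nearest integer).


R = 255 × (1-C) × (1-K) = 255 × 0.72 × 0.98 = 179.928 → 180
G = 255 × (1-M) × (1-K) = 255 × 0.99 × 0.98 = 247.401 → 247
B = 255 × (1-Y) × (1-K) = 255 × 0.88 × 0.98 = 219.912 → 220
= RGB(180, 247, 220)


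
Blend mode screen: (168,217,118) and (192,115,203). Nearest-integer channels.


Screen: C = 255 - (255-A)×(255-B)/255, rounded to nearest integer
R: 255 - (255-168)×(255-192)/255 = 255 - 5481/255 ≈ 255 - 21.494 = 233.506 → 234
G: 255 - (255-217)×(255-115)/255 = 255 - 5320/255 ≈ 255 - 20.863 = 234.137 → 234
B: 255 - (255-118)×(255-203)/255 = 255 - 7124/255 ≈ 255 - 27.937 = 227.063 → 227
= RGB(234, 234, 227)


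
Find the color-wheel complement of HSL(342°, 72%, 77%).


Complement = opposite side of color wheel = hue + 180°
H' = (342 + 180) mod 360 = 162°
S and L unchanged.
= HSL(162°, 72%, 77%)
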